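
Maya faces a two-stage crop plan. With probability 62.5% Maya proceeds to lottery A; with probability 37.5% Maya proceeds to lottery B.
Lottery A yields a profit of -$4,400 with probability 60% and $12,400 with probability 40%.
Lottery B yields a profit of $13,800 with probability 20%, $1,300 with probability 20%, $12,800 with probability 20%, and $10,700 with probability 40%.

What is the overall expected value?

$5,147.50

EV(A) = 0.6 × (-4400) + 0.4 × 12400 = -2640 + 4960 = 2320
EV(B) = 0.2 × 13800 + 0.2 × 1300 + 0.2 × 12800 + 0.4 × 10700 = 2760 + 260 + 2560 + 4280 = 9860
Overall = 0.625 × 2320 + 0.375 × 9860 = 1450 + 3697.5 = 5147.5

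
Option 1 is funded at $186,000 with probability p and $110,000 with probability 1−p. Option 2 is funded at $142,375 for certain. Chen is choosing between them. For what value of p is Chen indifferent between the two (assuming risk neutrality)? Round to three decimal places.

p·186000 + (1−p)·110000 = 142375
76000p + 110000 = 142375
p = (142375 − 110000) / 76000

p = 0.426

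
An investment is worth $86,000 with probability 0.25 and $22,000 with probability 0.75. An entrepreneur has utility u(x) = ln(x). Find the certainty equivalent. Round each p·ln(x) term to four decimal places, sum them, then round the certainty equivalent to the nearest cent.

E[u] = 0.25·ln(86000) + 0.75·ln(22000) = 2.8405 + 7.4991 = 10.3396
CE = e^10.3396 ≈ 30933.65

$30,933.65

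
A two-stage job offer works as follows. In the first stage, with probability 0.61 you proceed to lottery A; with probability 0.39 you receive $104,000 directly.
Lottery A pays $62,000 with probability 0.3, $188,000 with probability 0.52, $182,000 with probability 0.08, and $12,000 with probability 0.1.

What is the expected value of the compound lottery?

EV(A) = 0.3 × 62000 + 0.52 × 188000 + 0.08 × 182000 + 0.1 × 12000 = 18600 + 97760 + 14560 + 1200 = 132120
Branch B: 104000 (certain)
Overall = 0.61 × 132120 + 0.39 × 104000 = 80593.2 + 40560 = 121153.2

$121,153.20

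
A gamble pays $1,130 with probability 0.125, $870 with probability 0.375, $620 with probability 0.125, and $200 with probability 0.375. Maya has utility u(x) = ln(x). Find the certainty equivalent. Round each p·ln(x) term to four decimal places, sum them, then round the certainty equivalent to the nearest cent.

$496.46

E[u] = 0.125·ln(1130) + 0.375·ln(870) + 0.125·ln(620) + 0.375·ln(200) = 0.8787 + 2.5382 + 0.8037 + 1.9869 = 6.2075
CE = e^6.2075 ≈ 496.46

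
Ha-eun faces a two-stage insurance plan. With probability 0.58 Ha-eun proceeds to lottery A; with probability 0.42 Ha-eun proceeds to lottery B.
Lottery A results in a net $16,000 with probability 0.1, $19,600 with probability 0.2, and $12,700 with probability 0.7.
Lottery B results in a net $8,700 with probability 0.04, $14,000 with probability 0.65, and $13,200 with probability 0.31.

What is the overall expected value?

$14,044.60

EV(A) = 0.1 × 16000 + 0.2 × 19600 + 0.7 × 12700 = 1600 + 3920 + 8890 = 14410
EV(B) = 0.04 × 8700 + 0.65 × 14000 + 0.31 × 13200 = 348 + 9100 + 4092 = 13540
Overall = 0.58 × 14410 + 0.42 × 13540 = 8357.8 + 5686.8 = 14044.6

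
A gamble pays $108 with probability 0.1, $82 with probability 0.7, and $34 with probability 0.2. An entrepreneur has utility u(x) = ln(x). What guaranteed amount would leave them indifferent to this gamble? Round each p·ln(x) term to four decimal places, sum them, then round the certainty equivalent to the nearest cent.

E[u] = 0.1·ln(108) + 0.7·ln(82) + 0.2·ln(34) = 0.4682 + 3.0847 + 0.7053 = 4.2582
CE = e^4.2582 ≈ 70.68

$70.68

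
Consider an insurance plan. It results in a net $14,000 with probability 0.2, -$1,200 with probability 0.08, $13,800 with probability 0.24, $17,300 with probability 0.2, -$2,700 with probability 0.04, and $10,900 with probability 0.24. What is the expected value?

$11,984

EV = 0.2 × 14000 + 0.08 × (-1200) + 0.24 × 13800 + 0.2 × 17300 + 0.04 × (-2700) + 0.24 × 10900 = 2800 − 96 + 3312 + 3460 − 108 + 2616 = 11984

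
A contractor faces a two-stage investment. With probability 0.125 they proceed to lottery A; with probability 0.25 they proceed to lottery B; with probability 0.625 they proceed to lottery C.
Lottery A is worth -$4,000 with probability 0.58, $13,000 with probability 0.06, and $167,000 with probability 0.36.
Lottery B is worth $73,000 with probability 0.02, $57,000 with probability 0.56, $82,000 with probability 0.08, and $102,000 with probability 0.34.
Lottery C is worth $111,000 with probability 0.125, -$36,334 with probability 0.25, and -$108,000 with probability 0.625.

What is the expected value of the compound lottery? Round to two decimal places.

-$13,215.31

EV(A) = 0.58 × (-4000) + 0.06 × 13000 + 0.36 × 167000 = -2320 + 780 + 60120 = 58580
EV(B) = 0.02 × 73000 + 0.56 × 57000 + 0.08 × 82000 + 0.34 × 102000 = 1460 + 31920 + 6560 + 34680 = 74620
EV(C) = 0.125 × 111000 + 0.25 × (-36334) + 0.625 × (-108000) = 13875 − 9083.5 − 67500 = -62708.5
Overall = 0.125 × 58580 + 0.25 × 74620 + 0.625 × (-62708.5) = 7322.5 + 18655 − 39192.8125 = -13215.3125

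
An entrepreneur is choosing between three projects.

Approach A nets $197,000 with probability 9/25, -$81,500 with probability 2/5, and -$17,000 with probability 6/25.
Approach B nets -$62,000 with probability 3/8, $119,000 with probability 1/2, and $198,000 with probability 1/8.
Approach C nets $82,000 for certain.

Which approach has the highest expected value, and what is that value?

Approach A = 9/25 × 197000 + 2/5 × (-81500) + 6/25 × (-17000) = 70920 − 32600 − 4080 = 34240
Approach B = 3/8 × (-62000) + 1/2 × 119000 + 1/8 × 198000 = -23250 + 59500 + 24750 = 61000
Approach C: 82000 (certain)

Approach C ($82,000)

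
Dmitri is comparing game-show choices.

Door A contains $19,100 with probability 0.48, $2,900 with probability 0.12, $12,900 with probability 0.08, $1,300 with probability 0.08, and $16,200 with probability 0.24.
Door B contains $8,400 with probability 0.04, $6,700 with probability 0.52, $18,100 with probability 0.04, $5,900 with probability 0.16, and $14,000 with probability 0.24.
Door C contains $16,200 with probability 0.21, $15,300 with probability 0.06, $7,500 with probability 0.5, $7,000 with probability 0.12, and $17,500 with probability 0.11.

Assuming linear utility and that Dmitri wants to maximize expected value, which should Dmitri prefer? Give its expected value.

Door A = 0.48 × 19100 + 0.12 × 2900 + 0.08 × 12900 + 0.08 × 1300 + 0.24 × 16200 = 9168 + 348 + 1032 + 104 + 3888 = 14540
Door B = 0.04 × 8400 + 0.52 × 6700 + 0.04 × 18100 + 0.16 × 5900 + 0.24 × 14000 = 336 + 3484 + 724 + 944 + 3360 = 8848
Door C = 0.21 × 16200 + 0.06 × 15300 + 0.5 × 7500 + 0.12 × 7000 + 0.11 × 17500 = 3402 + 918 + 3750 + 840 + 1925 = 10835

Door A ($14,540)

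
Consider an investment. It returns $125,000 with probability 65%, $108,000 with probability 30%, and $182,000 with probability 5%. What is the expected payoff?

EV = 0.65 × 125000 + 0.3 × 108000 + 0.05 × 182000 = 81250 + 32400 + 9100 = 122750

$122,750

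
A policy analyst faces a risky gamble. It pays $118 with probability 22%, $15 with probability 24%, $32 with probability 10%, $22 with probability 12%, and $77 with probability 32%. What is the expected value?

EV = 0.22 × 118 + 0.24 × 15 + 0.1 × 32 + 0.12 × 22 + 0.32 × 77 = 25.96 + 3.6 + 3.2 + 2.64 + 24.64 = 60.04

$60.04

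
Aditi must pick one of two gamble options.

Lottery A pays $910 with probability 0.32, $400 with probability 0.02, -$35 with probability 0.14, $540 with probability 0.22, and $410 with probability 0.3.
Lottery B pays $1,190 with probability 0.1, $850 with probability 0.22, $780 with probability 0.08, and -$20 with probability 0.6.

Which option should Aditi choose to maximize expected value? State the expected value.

Lottery A ($536.10)

Lottery A = 0.32 × 910 + 0.02 × 400 + 0.14 × (-35) + 0.22 × 540 + 0.3 × 410 = 291.2 + 8 − 4.9 + 118.8 + 123 = 536.1
Lottery B = 0.1 × 1190 + 0.22 × 850 + 0.08 × 780 + 0.6 × (-20) = 119 + 187 + 62.4 − 12 = 356.4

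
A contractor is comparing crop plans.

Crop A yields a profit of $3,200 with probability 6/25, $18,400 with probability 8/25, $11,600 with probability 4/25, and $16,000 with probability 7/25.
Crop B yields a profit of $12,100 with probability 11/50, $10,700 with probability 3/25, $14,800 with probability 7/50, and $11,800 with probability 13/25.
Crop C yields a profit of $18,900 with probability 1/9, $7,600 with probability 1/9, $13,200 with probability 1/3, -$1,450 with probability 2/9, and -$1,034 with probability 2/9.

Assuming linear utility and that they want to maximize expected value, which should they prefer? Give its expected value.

Crop A = 6/25 × 3200 + 8/25 × 18400 + 4/25 × 11600 + 7/25 × 16000 = 768 + 5888 + 1856 + 4480 = 12992
Crop B = 11/50 × 12100 + 3/25 × 10700 + 7/50 × 14800 + 13/25 × 11800 = 2662 + 1284 + 2072 + 6136 = 12154
Crop C = 1/9 × 18900 + 1/9 × 7600 + 1/3 × 13200 + 2/9 × (-1450) + 2/9 × (-1034) = 2100 + 844.4444 + 4400 − 322.2222 − 229.7778 = 6792.4444

Crop A ($12,992)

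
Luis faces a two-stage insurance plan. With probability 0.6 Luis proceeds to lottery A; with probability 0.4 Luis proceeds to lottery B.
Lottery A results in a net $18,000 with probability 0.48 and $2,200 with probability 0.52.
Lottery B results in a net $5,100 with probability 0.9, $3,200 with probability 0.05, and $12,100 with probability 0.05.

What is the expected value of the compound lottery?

EV(A) = 0.48 × 18000 + 0.52 × 2200 = 8640 + 1144 = 9784
EV(B) = 0.9 × 5100 + 0.05 × 3200 + 0.05 × 12100 = 4590 + 160 + 605 = 5355
Overall = 0.6 × 9784 + 0.4 × 5355 = 5870.4 + 2142 = 8012.4

$8,012.40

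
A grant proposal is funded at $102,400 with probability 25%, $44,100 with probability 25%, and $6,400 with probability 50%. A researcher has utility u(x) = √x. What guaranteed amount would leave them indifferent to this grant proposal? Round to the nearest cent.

E[u] = 0.25·√102400 + 0.25·√44100 + 0.5·√6400 = 0.25·320 + 0.25·210 + 0.5·80 = 172.5
CE = (172.5)² = 29756.25

$29,756.25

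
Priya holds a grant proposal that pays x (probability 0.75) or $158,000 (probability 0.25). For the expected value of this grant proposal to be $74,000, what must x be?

0.75·x + 0.25·158000 = 74000
0.75·x = 74000 − 39500 = 34500
x = 34500 / 0.75 = 46000

x = $46,000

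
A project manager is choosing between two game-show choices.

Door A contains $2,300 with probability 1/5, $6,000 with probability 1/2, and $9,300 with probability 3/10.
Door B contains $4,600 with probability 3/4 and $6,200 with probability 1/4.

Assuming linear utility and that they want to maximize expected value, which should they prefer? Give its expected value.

Door A ($6,250)

Door A = 1/5 × 2300 + 1/2 × 6000 + 3/10 × 9300 = 460 + 3000 + 2790 = 6250
Door B = 3/4 × 4600 + 1/4 × 6200 = 3450 + 1550 = 5000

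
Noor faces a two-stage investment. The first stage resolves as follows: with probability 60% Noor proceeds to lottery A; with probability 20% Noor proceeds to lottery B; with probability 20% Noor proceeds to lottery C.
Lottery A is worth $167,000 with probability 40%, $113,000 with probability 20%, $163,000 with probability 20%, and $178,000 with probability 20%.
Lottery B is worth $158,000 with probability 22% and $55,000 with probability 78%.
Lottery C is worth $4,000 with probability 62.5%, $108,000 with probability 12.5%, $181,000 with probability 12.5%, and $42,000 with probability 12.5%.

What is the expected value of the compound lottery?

EV(A) = 0.4 × 167000 + 0.2 × 113000 + 0.2 × 163000 + 0.2 × 178000 = 66800 + 22600 + 32600 + 35600 = 157600
EV(B) = 0.22 × 158000 + 0.78 × 55000 = 34760 + 42900 = 77660
EV(C) = 0.625 × 4000 + 0.125 × 108000 + 0.125 × 181000 + 0.125 × 42000 = 2500 + 13500 + 22625 + 5250 = 43875
Overall = 0.6 × 157600 + 0.2 × 77660 + 0.2 × 43875 = 94560 + 15532 + 8775 = 118867

$118,867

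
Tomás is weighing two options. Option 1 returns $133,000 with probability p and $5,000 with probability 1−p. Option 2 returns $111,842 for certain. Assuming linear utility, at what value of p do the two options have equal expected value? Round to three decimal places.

p·133000 + (1−p)·5000 = 111842
128000p + 5000 = 111842
p = (111842 − 5000) / 128000

p = 0.835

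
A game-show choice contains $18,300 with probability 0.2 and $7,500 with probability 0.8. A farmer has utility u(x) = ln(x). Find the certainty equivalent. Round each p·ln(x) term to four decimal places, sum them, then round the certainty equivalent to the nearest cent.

$8,964.25

E[u] = 0.2·ln(18300) + 0.8·ln(7500) = 1.9629 + 7.1381 = 9.1010
CE = e^9.1010 ≈ 8964.25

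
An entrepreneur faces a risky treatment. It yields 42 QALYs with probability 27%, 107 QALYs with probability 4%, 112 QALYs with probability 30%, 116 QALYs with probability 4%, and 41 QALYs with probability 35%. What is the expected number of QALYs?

EV = 0.27 × 42 + 0.04 × 107 + 0.3 × 112 + 0.04 × 116 + 0.35 × 41 = 11.34 + 4.28 + 33.6 + 4.64 + 14.35 = 68.21

68.21 QALYs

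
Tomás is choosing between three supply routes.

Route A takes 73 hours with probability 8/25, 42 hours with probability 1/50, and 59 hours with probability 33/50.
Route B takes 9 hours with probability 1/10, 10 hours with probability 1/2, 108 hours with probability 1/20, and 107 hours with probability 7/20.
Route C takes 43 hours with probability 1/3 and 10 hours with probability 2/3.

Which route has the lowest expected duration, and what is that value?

Route A = 8/25 × 73 + 1/50 × 42 + 33/50 × 59 = 23.36 + 0.84 + 38.94 = 63.14
Route B = 1/10 × 9 + 1/2 × 10 + 1/20 × 108 + 7/20 × 107 = 0.9 + 5 + 5.4 + 37.45 = 48.75
Route C = 1/3 × 43 + 2/3 × 10 = 14.3333 + 6.6667 = 21

Route C (21 hours)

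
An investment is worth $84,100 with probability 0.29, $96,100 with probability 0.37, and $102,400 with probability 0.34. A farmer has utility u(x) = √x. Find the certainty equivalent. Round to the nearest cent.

$94,617.76

E[u] = 0.29·√84100 + 0.37·√96100 + 0.34·√102400 = 0.29·290 + 0.37·310 + 0.34·320 = 307.6
CE = (307.6)² = 94617.76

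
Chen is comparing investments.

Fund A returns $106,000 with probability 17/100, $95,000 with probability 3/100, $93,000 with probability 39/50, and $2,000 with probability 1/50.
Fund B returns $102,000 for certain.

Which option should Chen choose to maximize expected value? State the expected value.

Fund A = 17/100 × 106000 + 3/100 × 95000 + 39/50 × 93000 + 1/50 × 2000 = 18020 + 2850 + 72540 + 40 = 93450
Fund B: 102000 (certain)

Fund B ($102,000)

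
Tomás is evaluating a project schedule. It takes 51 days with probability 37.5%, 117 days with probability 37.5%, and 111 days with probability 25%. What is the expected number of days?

EV = 0.375 × 51 + 0.375 × 117 + 0.25 × 111 = 19.125 + 43.875 + 27.75 = 90.75

90.75 days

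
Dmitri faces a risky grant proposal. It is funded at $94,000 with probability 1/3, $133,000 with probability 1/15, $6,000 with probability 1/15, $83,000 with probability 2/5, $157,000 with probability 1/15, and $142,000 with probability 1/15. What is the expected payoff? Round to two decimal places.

$93,733.33

EV = 1/3 × 94000 + 1/15 × 133000 + 1/15 × 6000 + 2/5 × 83000 + 1/15 × 157000 + 1/15 × 142000 = 31333.3333 + 8866.6667 + 400 + 33200 + 10466.6667 + 9466.6667 = 93733.3333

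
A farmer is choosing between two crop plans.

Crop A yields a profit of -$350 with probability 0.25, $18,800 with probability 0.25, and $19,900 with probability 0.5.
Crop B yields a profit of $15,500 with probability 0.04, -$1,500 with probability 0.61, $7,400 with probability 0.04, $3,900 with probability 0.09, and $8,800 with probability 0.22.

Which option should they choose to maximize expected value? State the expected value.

Crop A ($14,562.50)

Crop A = 0.25 × (-350) + 0.25 × 18800 + 0.5 × 19900 = -87.5 + 4700 + 9950 = 14562.5
Crop B = 0.04 × 15500 + 0.61 × (-1500) + 0.04 × 7400 + 0.09 × 3900 + 0.22 × 8800 = 620 − 915 + 296 + 351 + 1936 = 2288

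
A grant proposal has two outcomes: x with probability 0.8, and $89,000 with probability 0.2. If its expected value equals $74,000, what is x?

0.8·x + 0.2·89000 = 74000
0.8·x = 74000 − 17800 = 56200
x = 56200 / 0.8 = 70250

x = $70,250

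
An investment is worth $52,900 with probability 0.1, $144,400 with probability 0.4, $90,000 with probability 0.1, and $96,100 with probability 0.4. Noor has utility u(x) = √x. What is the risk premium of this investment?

E[u] = 0.1·√52900 + 0.4·√144400 + 0.1·√90000 + 0.4·√96100 = 0.1·230 + 0.4·380 + 0.1·300 + 0.4·310 = 329
CE = (329)² = 108241
Risk premium = EV − CE = 110490 − 108241 = 2249

$2,249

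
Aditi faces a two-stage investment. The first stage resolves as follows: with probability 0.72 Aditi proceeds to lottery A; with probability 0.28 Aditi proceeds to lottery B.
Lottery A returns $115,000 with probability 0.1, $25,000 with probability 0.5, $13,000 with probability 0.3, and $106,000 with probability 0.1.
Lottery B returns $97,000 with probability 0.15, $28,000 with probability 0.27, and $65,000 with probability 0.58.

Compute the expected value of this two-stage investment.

EV(A) = 0.1 × 115000 + 0.5 × 25000 + 0.3 × 13000 + 0.1 × 106000 = 11500 + 12500 + 3900 + 10600 = 38500
EV(B) = 0.15 × 97000 + 0.27 × 28000 + 0.58 × 65000 = 14550 + 7560 + 37700 = 59810
Overall = 0.72 × 38500 + 0.28 × 59810 = 27720 + 16746.8 = 44466.8

$44,466.80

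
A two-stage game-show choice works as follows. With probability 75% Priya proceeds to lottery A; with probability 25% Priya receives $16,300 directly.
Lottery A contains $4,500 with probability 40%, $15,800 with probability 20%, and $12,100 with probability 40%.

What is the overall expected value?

EV(A) = 0.4 × 4500 + 0.2 × 15800 + 0.4 × 12100 = 1800 + 3160 + 4840 = 9800
Branch B: 16300 (certain)
Overall = 0.75 × 9800 + 0.25 × 16300 = 7350 + 4075 = 11425

$11,425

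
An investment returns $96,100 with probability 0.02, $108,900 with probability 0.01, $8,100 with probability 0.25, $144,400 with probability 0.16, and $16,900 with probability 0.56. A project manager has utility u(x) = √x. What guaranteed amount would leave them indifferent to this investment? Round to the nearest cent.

E[u] = 0.02·√96100 + 0.01·√108900 + 0.25·√8100 + 0.16·√144400 + 0.56·√16900 = 0.02·310 + 0.01·330 + 0.25·90 + 0.16·380 + 0.56·130 = 165.6
CE = (165.6)² = 27423.36

$27,423.36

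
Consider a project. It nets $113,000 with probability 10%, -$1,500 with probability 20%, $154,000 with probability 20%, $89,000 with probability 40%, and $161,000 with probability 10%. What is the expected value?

$93,500

EV = 0.1 × 113000 + 0.2 × (-1500) + 0.2 × 154000 + 0.4 × 89000 + 0.1 × 161000 = 11300 − 300 + 30800 + 35600 + 16100 = 93500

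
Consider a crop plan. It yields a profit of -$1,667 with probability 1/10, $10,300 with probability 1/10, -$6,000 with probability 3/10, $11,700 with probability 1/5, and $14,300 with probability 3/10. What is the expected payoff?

EV = 1/10 × (-1667) + 1/10 × 10300 + 3/10 × (-6000) + 1/5 × 11700 + 3/10 × 14300 = -166.7 + 1030 − 1800 + 2340 + 4290 = 5693.3

$5,693.30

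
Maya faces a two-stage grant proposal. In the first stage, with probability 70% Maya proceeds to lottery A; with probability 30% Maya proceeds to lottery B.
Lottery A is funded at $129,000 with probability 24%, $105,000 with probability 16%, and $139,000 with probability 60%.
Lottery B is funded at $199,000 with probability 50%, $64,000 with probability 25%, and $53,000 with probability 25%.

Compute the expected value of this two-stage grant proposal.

EV(A) = 0.24 × 129000 + 0.16 × 105000 + 0.6 × 139000 = 30960 + 16800 + 83400 = 131160
EV(B) = 0.5 × 199000 + 0.25 × 64000 + 0.25 × 53000 = 99500 + 16000 + 13250 = 128750
Overall = 0.7 × 131160 + 0.3 × 128750 = 91812 + 38625 = 130437

$130,437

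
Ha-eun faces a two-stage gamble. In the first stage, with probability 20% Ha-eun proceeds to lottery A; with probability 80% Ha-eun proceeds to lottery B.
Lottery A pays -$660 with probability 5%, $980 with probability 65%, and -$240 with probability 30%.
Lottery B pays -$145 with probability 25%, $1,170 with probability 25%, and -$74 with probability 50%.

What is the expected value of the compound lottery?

EV(A) = 0.05 × (-660) + 0.65 × 980 + 0.3 × (-240) = -33 + 637 − 72 = 532
EV(B) = 0.25 × (-145) + 0.25 × 1170 + 0.5 × (-74) = -36.25 + 292.5 − 37 = 219.25
Overall = 0.2 × 532 + 0.8 × 219.25 = 106.4 + 175.4 = 281.8

$281.80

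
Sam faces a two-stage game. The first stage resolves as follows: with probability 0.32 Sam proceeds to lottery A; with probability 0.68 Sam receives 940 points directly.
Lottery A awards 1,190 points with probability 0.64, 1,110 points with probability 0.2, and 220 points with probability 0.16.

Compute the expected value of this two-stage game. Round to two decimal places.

965.22 points

EV(A) = 0.64 × 1190 + 0.2 × 1110 + 0.16 × 220 = 761.6 + 222 + 35.2 = 1018.8
Branch B: 940 (certain)
Overall = 0.32 × 1018.8 + 0.68 × 940 = 326.016 + 639.2 = 965.216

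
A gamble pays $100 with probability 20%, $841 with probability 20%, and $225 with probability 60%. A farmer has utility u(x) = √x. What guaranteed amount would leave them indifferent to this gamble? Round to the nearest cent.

$282.24

E[u] = 0.2·√100 + 0.2·√841 + 0.6·√225 = 0.2·10 + 0.2·29 + 0.6·15 = 16.8
CE = (16.8)² = 282.24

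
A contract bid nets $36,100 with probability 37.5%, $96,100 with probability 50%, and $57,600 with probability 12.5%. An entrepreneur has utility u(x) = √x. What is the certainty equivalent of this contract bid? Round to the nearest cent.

E[u] = 0.375·√36100 + 0.5·√96100 + 0.125·√57600 = 0.375·190 + 0.5·310 + 0.125·240 = 256.25
CE = (256.25)² = 65664.0625

$65,664.06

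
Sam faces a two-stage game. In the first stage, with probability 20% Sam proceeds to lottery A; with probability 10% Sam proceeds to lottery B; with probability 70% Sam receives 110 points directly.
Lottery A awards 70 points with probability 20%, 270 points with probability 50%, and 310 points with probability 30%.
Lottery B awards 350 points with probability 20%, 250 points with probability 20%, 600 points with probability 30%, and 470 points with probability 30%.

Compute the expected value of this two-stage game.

169.5 points

EV(A) = 0.2 × 70 + 0.5 × 270 + 0.3 × 310 = 14 + 135 + 93 = 242
EV(B) = 0.2 × 350 + 0.2 × 250 + 0.3 × 600 + 0.3 × 470 = 70 + 50 + 180 + 141 = 441
Branch C: 110 (certain)
Overall = 0.2 × 242 + 0.1 × 441 + 0.7 × 110 = 48.4 + 44.1 + 77 = 169.5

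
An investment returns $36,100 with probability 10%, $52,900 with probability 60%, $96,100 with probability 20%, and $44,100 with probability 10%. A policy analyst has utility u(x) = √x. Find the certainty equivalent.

E[u] = 0.1·√36100 + 0.6·√52900 + 0.2·√96100 + 0.1·√44100 = 0.1·190 + 0.6·230 + 0.2·310 + 0.1·210 = 240
CE = (240)² = 57600

$57,600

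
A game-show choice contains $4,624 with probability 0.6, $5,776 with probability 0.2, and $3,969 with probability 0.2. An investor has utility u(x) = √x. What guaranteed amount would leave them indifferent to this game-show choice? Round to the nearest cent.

$4,705.96

E[u] = 0.6·√4624 + 0.2·√5776 + 0.2·√3969 = 0.6·68 + 0.2·76 + 0.2·63 = 68.6
CE = (68.6)² = 4705.96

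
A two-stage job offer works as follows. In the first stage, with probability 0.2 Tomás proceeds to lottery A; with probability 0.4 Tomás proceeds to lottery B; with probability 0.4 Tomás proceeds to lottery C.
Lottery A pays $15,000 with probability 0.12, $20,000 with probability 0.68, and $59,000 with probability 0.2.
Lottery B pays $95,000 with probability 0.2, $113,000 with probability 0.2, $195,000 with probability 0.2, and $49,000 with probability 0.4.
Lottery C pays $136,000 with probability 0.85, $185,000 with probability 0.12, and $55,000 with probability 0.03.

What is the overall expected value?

EV(A) = 0.12 × 15000 + 0.68 × 20000 + 0.2 × 59000 = 1800 + 13600 + 11800 = 27200
EV(B) = 0.2 × 95000 + 0.2 × 113000 + 0.2 × 195000 + 0.4 × 49000 = 19000 + 22600 + 39000 + 19600 = 100200
EV(C) = 0.85 × 136000 + 0.12 × 185000 + 0.03 × 55000 = 115600 + 22200 + 1650 = 139450
Overall = 0.2 × 27200 + 0.4 × 100200 + 0.4 × 139450 = 5440 + 40080 + 55780 = 101300

$101,300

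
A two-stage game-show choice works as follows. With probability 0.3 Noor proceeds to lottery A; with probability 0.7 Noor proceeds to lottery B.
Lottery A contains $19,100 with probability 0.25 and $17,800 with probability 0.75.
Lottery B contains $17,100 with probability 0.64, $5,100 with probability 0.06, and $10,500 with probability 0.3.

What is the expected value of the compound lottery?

$15,517.50

EV(A) = 0.25 × 19100 + 0.75 × 17800 = 4775 + 13350 = 18125
EV(B) = 0.64 × 17100 + 0.06 × 5100 + 0.3 × 10500 = 10944 + 306 + 3150 = 14400
Overall = 0.3 × 18125 + 0.7 × 14400 = 5437.5 + 10080 = 15517.5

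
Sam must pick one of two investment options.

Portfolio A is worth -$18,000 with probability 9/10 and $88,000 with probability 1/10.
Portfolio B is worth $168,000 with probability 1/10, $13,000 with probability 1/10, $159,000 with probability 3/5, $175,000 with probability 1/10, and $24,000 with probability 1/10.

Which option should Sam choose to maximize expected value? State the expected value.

Portfolio A = 9/10 × (-18000) + 1/10 × 88000 = -16200 + 8800 = -7400
Portfolio B = 1/10 × 168000 + 1/10 × 13000 + 3/5 × 159000 + 1/10 × 175000 + 1/10 × 24000 = 16800 + 1300 + 95400 + 17500 + 2400 = 133400

Portfolio B ($133,400)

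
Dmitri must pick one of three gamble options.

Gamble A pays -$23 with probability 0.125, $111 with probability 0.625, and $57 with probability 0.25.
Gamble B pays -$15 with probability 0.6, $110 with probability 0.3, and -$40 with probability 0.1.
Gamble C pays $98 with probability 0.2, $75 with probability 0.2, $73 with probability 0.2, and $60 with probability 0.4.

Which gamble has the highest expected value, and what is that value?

Gamble A ($80.75)

Gamble A = 0.125 × (-23) + 0.625 × 111 + 0.25 × 57 = -2.875 + 69.375 + 14.25 = 80.75
Gamble B = 0.6 × (-15) + 0.3 × 110 + 0.1 × (-40) = -9 + 33 − 4 = 20
Gamble C = 0.2 × 98 + 0.2 × 75 + 0.2 × 73 + 0.4 × 60 = 19.6 + 15 + 14.6 + 24 = 73.2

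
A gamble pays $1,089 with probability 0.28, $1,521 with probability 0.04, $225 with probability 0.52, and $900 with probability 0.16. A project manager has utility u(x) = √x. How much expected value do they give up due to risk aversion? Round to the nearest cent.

E[u] = 0.28·√1089 + 0.04·√1521 + 0.52·√225 + 0.16·√900 = 0.28·33 + 0.04·39 + 0.52·15 + 0.16·30 = 23.4
CE = (23.4)² = 547.56
Risk premium = EV − CE = 626.76 − 547.56 = 79.2

$79.20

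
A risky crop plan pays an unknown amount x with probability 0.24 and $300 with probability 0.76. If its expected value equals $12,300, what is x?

x = $50,300

0.24·x + 0.76·300 = 12300
0.24·x = 12300 − 228 = 12072
x = 12072 / 0.24 = 50300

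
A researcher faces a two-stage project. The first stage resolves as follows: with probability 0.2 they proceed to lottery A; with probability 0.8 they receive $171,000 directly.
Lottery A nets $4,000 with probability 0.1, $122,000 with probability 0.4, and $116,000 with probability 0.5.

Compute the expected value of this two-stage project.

EV(A) = 0.1 × 4000 + 0.4 × 122000 + 0.5 × 116000 = 400 + 48800 + 58000 = 107200
Branch B: 171000 (certain)
Overall = 0.2 × 107200 + 0.8 × 171000 = 21440 + 136800 = 158240

$158,240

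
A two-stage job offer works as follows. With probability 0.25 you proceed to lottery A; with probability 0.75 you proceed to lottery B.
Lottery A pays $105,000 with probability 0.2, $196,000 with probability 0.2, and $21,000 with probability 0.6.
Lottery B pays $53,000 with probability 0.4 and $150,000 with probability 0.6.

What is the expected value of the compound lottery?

EV(A) = 0.2 × 105000 + 0.2 × 196000 + 0.6 × 21000 = 21000 + 39200 + 12600 = 72800
EV(B) = 0.4 × 53000 + 0.6 × 150000 = 21200 + 90000 = 111200
Overall = 0.25 × 72800 + 0.75 × 111200 = 18200 + 83400 = 101600

$101,600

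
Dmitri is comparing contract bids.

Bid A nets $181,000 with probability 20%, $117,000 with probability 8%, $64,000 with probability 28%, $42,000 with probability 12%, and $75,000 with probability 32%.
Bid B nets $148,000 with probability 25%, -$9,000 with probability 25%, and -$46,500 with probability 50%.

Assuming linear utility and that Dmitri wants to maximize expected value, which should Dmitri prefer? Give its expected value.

Bid A ($92,520)

Bid A = 0.2 × 181000 + 0.08 × 117000 + 0.28 × 64000 + 0.12 × 42000 + 0.32 × 75000 = 36200 + 9360 + 17920 + 5040 + 24000 = 92520
Bid B = 0.25 × 148000 + 0.25 × (-9000) + 0.5 × (-46500) = 37000 − 2250 − 23250 = 11500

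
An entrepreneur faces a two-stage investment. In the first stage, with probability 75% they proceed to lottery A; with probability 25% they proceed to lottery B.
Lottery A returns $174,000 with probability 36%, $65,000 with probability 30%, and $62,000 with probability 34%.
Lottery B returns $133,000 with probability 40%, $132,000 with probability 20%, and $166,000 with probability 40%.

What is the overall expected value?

$113,915

EV(A) = 0.36 × 174000 + 0.3 × 65000 + 0.34 × 62000 = 62640 + 19500 + 21080 = 103220
EV(B) = 0.4 × 133000 + 0.2 × 132000 + 0.4 × 166000 = 53200 + 26400 + 66400 = 146000
Overall = 0.75 × 103220 + 0.25 × 146000 = 77415 + 36500 = 113915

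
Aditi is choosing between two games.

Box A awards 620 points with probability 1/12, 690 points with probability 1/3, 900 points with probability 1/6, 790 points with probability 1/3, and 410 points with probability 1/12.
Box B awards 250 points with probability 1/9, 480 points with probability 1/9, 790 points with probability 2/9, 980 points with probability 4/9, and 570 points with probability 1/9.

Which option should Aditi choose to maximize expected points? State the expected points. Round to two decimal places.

Box B (755.56 points)

Box A = 1/12 × 620 + 1/3 × 690 + 1/6 × 900 + 1/3 × 790 + 1/12 × 410 = 51.6667 + 230 + 150 + 263.3333 + 34.1667 = 729.1667
Box B = 1/9 × 250 + 1/9 × 480 + 2/9 × 790 + 4/9 × 980 + 1/9 × 570 = 27.7778 + 53.3333 + 175.5556 + 435.5556 + 63.3333 = 755.5556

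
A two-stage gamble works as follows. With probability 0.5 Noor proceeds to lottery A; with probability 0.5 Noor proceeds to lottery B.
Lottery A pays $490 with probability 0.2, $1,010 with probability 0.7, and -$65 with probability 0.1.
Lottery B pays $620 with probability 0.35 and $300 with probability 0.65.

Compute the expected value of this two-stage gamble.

$605.25

EV(A) = 0.2 × 490 + 0.7 × 1010 + 0.1 × (-65) = 98 + 707 − 6.5 = 798.5
EV(B) = 0.35 × 620 + 0.65 × 300 = 217 + 195 = 412
Overall = 0.5 × 798.5 + 0.5 × 412 = 399.25 + 206 = 605.25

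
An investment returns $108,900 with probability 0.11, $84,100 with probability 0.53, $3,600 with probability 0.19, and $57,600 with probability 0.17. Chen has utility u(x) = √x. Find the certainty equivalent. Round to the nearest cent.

$58,660.84

E[u] = 0.11·√108900 + 0.53·√84100 + 0.19·√3600 + 0.17·√57600 = 0.11·330 + 0.53·290 + 0.19·60 + 0.17·240 = 242.2
CE = (242.2)² = 58660.84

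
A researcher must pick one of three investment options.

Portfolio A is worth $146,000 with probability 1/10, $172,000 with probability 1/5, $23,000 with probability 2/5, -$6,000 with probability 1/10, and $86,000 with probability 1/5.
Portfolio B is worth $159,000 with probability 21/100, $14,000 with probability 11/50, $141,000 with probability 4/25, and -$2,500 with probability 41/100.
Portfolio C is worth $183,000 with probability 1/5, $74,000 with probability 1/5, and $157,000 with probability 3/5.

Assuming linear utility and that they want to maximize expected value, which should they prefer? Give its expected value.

Portfolio A = 1/10 × 146000 + 1/5 × 172000 + 2/5 × 23000 + 1/10 × (-6000) + 1/5 × 86000 = 14600 + 34400 + 9200 − 600 + 17200 = 74800
Portfolio B = 21/100 × 159000 + 11/50 × 14000 + 4/25 × 141000 + 41/100 × (-2500) = 33390 + 3080 + 22560 − 1025 = 58005
Portfolio C = 1/5 × 183000 + 1/5 × 74000 + 3/5 × 157000 = 36600 + 14800 + 94200 = 145600

Portfolio C ($145,600)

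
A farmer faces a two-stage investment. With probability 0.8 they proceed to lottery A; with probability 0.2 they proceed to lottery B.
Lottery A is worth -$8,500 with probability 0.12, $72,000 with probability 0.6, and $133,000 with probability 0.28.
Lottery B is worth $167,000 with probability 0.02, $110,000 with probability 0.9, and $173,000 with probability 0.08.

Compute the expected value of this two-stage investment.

$86,772

EV(A) = 0.12 × (-8500) + 0.6 × 72000 + 0.28 × 133000 = -1020 + 43200 + 37240 = 79420
EV(B) = 0.02 × 167000 + 0.9 × 110000 + 0.08 × 173000 = 3340 + 99000 + 13840 = 116180
Overall = 0.8 × 79420 + 0.2 × 116180 = 63536 + 23236 = 86772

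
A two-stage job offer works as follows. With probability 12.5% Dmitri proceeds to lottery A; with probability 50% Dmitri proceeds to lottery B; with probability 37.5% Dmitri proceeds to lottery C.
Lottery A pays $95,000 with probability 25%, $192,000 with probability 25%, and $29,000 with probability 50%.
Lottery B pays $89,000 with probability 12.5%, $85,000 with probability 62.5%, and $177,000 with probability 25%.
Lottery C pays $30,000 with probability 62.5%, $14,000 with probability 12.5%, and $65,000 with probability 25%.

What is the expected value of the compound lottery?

$78,812.50

EV(A) = 0.25 × 95000 + 0.25 × 192000 + 0.5 × 29000 = 23750 + 48000 + 14500 = 86250
EV(B) = 0.125 × 89000 + 0.625 × 85000 + 0.25 × 177000 = 11125 + 53125 + 44250 = 108500
EV(C) = 0.625 × 30000 + 0.125 × 14000 + 0.25 × 65000 = 18750 + 1750 + 16250 = 36750
Overall = 0.125 × 86250 + 0.5 × 108500 + 0.375 × 36750 = 10781.25 + 54250 + 13781.25 = 78812.5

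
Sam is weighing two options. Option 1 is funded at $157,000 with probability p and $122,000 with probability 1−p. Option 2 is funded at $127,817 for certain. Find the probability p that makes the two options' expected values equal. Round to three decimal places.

p·157000 + (1−p)·122000 = 127817
35000p + 122000 = 127817
p = (127817 − 122000) / 35000

p = 0.166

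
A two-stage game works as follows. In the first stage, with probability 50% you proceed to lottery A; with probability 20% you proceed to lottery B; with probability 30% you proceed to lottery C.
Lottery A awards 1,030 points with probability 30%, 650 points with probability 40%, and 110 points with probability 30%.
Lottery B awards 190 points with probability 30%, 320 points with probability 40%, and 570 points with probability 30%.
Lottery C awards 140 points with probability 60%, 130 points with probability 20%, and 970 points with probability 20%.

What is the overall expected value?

EV(A) = 0.3 × 1030 + 0.4 × 650 + 0.3 × 110 = 309 + 260 + 33 = 602
EV(B) = 0.3 × 190 + 0.4 × 320 + 0.3 × 570 = 57 + 128 + 171 = 356
EV(C) = 0.6 × 140 + 0.2 × 130 + 0.2 × 970 = 84 + 26 + 194 = 304
Overall = 0.5 × 602 + 0.2 × 356 + 0.3 × 304 = 301 + 71.2 + 91.2 = 463.4

463.4 points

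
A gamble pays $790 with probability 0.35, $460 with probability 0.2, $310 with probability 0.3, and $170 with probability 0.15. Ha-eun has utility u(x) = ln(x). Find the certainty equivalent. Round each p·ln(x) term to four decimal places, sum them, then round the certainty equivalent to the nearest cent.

$425.30

E[u] = 0.35·ln(790) + 0.2·ln(460) + 0.3·ln(310) + 0.15·ln(170) = 2.3352 + 1.2262 + 1.7210 + 0.7704 = 6.0528
CE = e^6.0528 ≈ 425.30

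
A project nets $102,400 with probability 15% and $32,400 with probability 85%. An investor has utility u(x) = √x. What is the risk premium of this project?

E[u] = 0.15·√102400 + 0.85·√32400 = 0.15·320 + 0.85·180 = 201
CE = (201)² = 40401
Risk premium = EV − CE = 42900 − 40401 = 2499

$2,499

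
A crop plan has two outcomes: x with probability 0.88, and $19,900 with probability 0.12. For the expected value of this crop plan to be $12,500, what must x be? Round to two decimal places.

x = $11,490.91

0.88·x + 0.12·19900 = 12500
0.88·x = 12500 − 2388 = 10112
x = 10112 / 0.88 = 11490.9091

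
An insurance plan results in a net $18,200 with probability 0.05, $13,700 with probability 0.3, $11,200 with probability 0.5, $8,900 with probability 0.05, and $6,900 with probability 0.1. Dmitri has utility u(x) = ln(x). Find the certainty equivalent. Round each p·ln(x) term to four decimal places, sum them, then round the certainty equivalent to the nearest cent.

$11,480.44

E[u] = 0.05·ln(18200) + 0.3·ln(13700) + 0.5·ln(11200) + 0.05·ln(8900) + 0.1·ln(6900) = 0.4905 + 2.8575 + 4.6618 + 0.4547 + 0.8839 = 9.3484
CE = e^9.3484 ≈ 11480.44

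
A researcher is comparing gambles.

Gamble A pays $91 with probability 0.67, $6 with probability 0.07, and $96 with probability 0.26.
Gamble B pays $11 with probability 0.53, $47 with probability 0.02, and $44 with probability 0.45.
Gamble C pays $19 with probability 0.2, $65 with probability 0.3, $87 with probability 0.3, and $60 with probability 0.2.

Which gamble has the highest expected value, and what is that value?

Gamble A = 0.67 × 91 + 0.07 × 6 + 0.26 × 96 = 60.97 + 0.42 + 24.96 = 86.35
Gamble B = 0.53 × 11 + 0.02 × 47 + 0.45 × 44 = 5.83 + 0.94 + 19.8 = 26.57
Gamble C = 0.2 × 19 + 0.3 × 65 + 0.3 × 87 + 0.2 × 60 = 3.8 + 19.5 + 26.1 + 12 = 61.4

Gamble A ($86.35)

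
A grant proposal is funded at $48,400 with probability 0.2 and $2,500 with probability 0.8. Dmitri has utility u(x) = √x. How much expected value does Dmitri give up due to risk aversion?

E[u] = 0.2·√48400 + 0.8·√2500 = 0.2·220 + 0.8·50 = 84
CE = (84)² = 7056
Risk premium = EV − CE = 11680 − 7056 = 4624

$4,624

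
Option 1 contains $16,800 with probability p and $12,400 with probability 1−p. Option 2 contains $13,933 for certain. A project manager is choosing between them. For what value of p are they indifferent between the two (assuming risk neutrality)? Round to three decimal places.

p·16800 + (1−p)·12400 = 13933
4400p + 12400 = 13933
p = (13933 − 12400) / 4400

p = 0.348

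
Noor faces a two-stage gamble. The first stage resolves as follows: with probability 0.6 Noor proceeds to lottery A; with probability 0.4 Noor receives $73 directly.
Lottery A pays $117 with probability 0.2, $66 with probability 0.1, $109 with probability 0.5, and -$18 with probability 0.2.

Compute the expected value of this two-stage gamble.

EV(A) = 0.2 × 117 + 0.1 × 66 + 0.5 × 109 + 0.2 × (-18) = 23.4 + 6.6 + 54.5 − 3.6 = 80.9
Branch B: 73 (certain)
Overall = 0.6 × 80.9 + 0.4 × 73 = 48.54 + 29.2 = 77.74

$77.74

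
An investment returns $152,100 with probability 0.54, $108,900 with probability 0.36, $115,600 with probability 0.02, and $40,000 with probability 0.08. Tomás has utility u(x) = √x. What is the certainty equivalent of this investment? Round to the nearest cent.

E[u] = 0.54·√152100 + 0.36·√108900 + 0.02·√115600 + 0.08·√40000 = 0.54·390 + 0.36·330 + 0.02·340 + 0.08·200 = 352.2
CE = (352.2)² = 124044.84

$124,044.84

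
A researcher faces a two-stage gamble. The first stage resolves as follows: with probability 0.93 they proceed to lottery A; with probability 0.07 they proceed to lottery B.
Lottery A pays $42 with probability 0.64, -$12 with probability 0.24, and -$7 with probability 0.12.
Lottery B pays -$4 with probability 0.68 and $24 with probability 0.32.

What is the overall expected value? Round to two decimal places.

$21.89

EV(A) = 0.64 × 42 + 0.24 × (-12) + 0.12 × (-7) = 26.88 − 2.88 − 0.84 = 23.16
EV(B) = 0.68 × (-4) + 0.32 × 24 = -2.72 + 7.68 = 4.96
Overall = 0.93 × 23.16 + 0.07 × 4.96 = 21.5388 + 0.3472 = 21.886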